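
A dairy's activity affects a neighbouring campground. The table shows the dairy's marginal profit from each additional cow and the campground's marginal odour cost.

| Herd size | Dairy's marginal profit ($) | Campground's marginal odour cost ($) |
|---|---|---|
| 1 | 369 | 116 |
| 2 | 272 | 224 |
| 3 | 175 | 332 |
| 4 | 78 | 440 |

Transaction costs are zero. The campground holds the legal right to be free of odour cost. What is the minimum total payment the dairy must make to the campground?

$340

Efficient level: marginal profit ≥ marginal odour cost through level 2, so k* = 2.
With the campground holding the right, the dairy must at least compensate total damage at k*: 116 + 224 = 340.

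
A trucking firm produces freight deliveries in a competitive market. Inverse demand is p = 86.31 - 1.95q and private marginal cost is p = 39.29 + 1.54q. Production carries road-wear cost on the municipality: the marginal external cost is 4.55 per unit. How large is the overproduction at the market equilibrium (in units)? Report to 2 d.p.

Market equilibrium (private): 39.29 + 1.54q = 86.31 - 1.95q → q_m = 13.4728.
Social marginal cost = private MC + MEC = 43.84 + 1.54q.
Set SMC = demand: 43.84 + 1.54q = 86.31 - 1.95q → q* = 12.1691.
Gap = |13.4728 − 12.1691| = 1.3037.

1.30 units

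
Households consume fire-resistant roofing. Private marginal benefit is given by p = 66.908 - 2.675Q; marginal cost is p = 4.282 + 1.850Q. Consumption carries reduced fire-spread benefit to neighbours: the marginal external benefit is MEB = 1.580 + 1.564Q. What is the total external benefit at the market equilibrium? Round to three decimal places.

Market equilibrium (private): 4.282 + 1.850Q = 66.908 - 2.675Q → Q_m = 13.8400.
Total external benefit = ∫₀^{Q_m} (1.580 + 1.564Q) dQ = 1.580×13.8400 + ½×1.564×13.8400² = 171.6559.

171.656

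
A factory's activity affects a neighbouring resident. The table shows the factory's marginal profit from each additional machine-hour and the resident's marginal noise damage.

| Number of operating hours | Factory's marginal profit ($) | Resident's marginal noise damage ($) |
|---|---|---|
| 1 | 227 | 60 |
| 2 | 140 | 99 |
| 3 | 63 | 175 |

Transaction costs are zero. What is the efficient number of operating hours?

Bargaining reaches the level where marginal profit last exceeds marginal noise damage.
That holds through level 2 (140 ≥ 99) but not at 3 (63 < 175).

2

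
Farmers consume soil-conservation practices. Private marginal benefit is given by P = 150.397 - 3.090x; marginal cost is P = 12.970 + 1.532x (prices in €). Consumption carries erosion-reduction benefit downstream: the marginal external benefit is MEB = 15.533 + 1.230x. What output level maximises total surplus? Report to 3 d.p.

x* = 45.094

Social marginal benefit = demand + MEB = 165.930 - 1.860x.
Set SMB = MC: 165.930 - 1.860x = 12.970 + 1.532x → x* = 45.0943.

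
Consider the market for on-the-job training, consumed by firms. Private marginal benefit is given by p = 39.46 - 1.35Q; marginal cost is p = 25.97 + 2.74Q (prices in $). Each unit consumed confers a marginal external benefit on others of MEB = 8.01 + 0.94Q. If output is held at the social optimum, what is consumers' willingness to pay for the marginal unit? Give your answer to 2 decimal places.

P = $30.25

Social marginal benefit = demand + MEB = 47.47 - 0.41Q.
Set SMB = MC: 47.47 - 0.41Q = 25.97 + 2.74Q → Q* = 6.8254.
Consumer price on the demand curve at Q*: 39.46 − 1.35×6.8254 = 30.2457.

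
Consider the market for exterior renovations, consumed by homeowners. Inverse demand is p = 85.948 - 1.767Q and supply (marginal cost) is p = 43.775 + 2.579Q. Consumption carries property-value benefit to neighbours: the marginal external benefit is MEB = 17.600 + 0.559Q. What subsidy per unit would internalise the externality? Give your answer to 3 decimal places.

Social marginal benefit = demand + MEB = 103.548 - 1.208Q.
Set SMB = MC: 103.548 - 1.208Q = 43.775 + 2.579Q → Q* = 15.7837.
The Pigouvian subsidy equals MEB at Q*: 17.600 + 0.559×15.7837 = 26.4231.

subsidy = 26.423 per unit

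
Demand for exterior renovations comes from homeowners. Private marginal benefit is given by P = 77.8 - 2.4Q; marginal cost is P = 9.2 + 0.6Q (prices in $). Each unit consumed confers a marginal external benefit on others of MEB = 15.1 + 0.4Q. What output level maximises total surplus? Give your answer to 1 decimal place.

Q* = 32.2

Social marginal benefit = demand + MEB = 92.9 - 2.0Q.
Set SMB = MC: 92.9 - 2.0Q = 9.2 + 0.6Q → Q* = 32.1923.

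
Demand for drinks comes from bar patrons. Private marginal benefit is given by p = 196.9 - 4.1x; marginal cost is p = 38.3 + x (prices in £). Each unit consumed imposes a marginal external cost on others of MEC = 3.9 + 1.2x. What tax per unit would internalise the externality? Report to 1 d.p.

tax = £33.4 per unit

Social marginal benefit = demand − MEC = 193.0 - 5.3x.
Set SMB = MC: 193.0 - 5.3x = 38.3 + x → x* = 24.5556.
The Pigouvian tax equals MEC at x*: 3.9 + 1.2×24.5556 = 33.3667.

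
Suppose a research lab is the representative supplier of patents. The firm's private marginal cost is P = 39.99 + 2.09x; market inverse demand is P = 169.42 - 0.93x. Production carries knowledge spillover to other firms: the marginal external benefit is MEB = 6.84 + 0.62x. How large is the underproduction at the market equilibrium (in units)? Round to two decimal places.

Market equilibrium (private): 39.99 + 2.09x = 169.42 - 0.93x → x_m = 42.8576.
Social marginal cost = private MC − MEB = 33.15 + 1.47x.
Set SMC = demand: 33.15 + 1.47x = 169.42 - 0.93x → x* = 56.7792.
Gap = |42.8576 − 56.7792| = 13.9216.

13.92 units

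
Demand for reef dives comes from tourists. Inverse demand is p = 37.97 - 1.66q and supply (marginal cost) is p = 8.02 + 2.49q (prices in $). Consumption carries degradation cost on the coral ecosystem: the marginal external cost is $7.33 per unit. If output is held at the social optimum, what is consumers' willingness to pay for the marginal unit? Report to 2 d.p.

P = $28.92

Social marginal benefit = demand − MEC = 30.64 - 1.66q.
Set SMB = MC: 30.64 - 1.66q = 8.02 + 2.49q → q* = 5.4506.
Consumer price on the demand curve at q*: 37.97 − 1.66×5.4506 = 28.9220.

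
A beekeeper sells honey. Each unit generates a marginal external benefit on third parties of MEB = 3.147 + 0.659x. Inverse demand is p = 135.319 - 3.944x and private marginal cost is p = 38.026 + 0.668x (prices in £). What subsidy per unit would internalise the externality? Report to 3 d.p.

subsidy = £19.891 per unit

Social marginal cost = private MC − MEB = 34.879 + 0.009x.
Set SMC = demand: 34.879 + 0.009x = 135.319 - 3.944x → x* = 25.4086.
The Pigouvian subsidy equals MEB at x*: 3.147 + 0.659×25.4086 = 19.8913.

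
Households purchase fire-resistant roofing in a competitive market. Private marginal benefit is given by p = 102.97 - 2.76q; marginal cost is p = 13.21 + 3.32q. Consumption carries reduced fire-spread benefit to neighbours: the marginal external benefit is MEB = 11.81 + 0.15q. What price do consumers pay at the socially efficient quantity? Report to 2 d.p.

P = 55.70

Social marginal benefit = demand + MEB = 114.78 - 2.61q.
Set SMB = MC: 114.78 - 2.61q = 13.21 + 3.32q → q* = 17.1282.
Consumer price on the demand curve at q*: 102.97 − 2.76×17.1282 = 55.6962.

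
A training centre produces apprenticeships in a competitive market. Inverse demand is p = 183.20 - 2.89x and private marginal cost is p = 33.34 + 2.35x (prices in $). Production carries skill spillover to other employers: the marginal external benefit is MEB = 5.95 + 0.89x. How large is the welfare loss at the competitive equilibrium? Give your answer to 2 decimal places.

Market equilibrium (private): 33.34 + 2.35x = 183.20 - 2.89x → x_m = 28.5992.
Social marginal cost = private MC − MEB = 27.39 + 1.46x.
Set SMC = demand: 27.39 + 1.46x = 183.20 - 2.89x → x* = 35.8184.
Between x* and x_m the wedge demand − SMC runs linearly from 0 to MEB(x_m), so the loss is a triangle.
DWL = ½ × 7.2192 × 31.4033 = 113.3534.

DWL = $113.35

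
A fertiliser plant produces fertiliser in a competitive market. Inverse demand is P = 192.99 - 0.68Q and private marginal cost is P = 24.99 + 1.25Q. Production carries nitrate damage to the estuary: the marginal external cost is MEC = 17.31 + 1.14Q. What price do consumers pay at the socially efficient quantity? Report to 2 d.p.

Social marginal cost = private MC + MEC = 42.30 + 2.39Q.
Set SMC = demand: 42.30 + 2.39Q = 192.99 - 0.68Q → Q* = 49.0847.
Consumer price on the demand curve at Q*: 192.99 − 0.68×49.0847 = 159.6124.

P = 159.61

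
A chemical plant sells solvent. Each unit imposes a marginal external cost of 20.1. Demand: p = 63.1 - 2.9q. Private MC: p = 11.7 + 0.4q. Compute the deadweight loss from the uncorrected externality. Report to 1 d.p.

Market equilibrium (private): 11.7 + 0.4q = 63.1 - 2.9q → q_m = 15.5758.
Social marginal cost = private MC + MEC = 31.8 + 0.4q.
Set SMC = demand: 31.8 + 0.4q = 63.1 - 2.9q → q* = 9.4848.
The welfare-loss triangle has base |q_m − q*| and height MEC(q_m) (the vertical gap between SMC and demand is zero at q* and MEC at q_m).
DWL = ½ × 6.0910 × 20.1000 = 61.2146.

DWL = 61.2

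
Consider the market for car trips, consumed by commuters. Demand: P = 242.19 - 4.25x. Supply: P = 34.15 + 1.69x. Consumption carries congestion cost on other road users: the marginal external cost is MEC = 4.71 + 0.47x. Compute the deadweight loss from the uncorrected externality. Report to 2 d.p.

Market equilibrium (private): 34.15 + 1.69x = 242.19 - 4.25x → x_m = 35.0236.
Social marginal benefit = demand − MEC = 237.48 - 4.72x.
Set SMB = MC: 237.48 - 4.72x = 34.15 + 1.69x → x* = 31.7207.
The welfare-loss triangle has base |x_m − x*| and height MEC(x_m) (the vertical gap between SMB and MC is zero at x* and MEC at x_m).
DWL = ½ × 3.3029 × 21.1711 = 34.9630.

DWL = 34.96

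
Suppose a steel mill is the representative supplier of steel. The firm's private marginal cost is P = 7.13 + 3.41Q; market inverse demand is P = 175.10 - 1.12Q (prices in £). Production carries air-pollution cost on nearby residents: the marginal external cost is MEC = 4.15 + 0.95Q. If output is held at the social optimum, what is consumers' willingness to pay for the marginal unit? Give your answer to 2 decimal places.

Social marginal cost = private MC + MEC = 11.28 + 4.36Q.
Set SMC = demand: 11.28 + 4.36Q = 175.10 - 1.12Q → Q* = 29.8942.
Consumer price on the demand curve at Q*: 175.10 − 1.12×29.8942 = 141.6185.

P = £141.62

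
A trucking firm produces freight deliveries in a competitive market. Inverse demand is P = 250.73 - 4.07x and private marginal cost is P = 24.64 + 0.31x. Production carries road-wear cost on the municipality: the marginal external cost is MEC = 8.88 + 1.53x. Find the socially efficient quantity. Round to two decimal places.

x* = 36.75

Social marginal cost = private MC + MEC = 33.52 + 1.84x.
Set SMC = demand: 33.52 + 1.84x = 250.73 - 4.07x → x* = 36.7530.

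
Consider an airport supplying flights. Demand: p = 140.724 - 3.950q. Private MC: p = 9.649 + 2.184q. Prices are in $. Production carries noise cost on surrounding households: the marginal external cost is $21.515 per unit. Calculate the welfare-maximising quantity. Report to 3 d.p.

Social marginal cost = private MC + MEC = 31.164 + 2.184q.
Set SMC = demand: 31.164 + 2.184q = 140.724 - 3.950q → q* = 17.8611.

q* = 17.861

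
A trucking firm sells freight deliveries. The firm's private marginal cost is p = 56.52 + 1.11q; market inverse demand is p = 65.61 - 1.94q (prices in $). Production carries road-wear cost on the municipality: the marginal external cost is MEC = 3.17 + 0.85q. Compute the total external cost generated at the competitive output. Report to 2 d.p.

Market equilibrium (private): 56.52 + 1.11q = 65.61 - 1.94q → q_m = 2.9803.
Total external cost = ∫₀^{q_m} (3.17 + 0.85q) dq = 3.17×2.9803 + ½×0.85×2.9803² = 13.2225.

$13.22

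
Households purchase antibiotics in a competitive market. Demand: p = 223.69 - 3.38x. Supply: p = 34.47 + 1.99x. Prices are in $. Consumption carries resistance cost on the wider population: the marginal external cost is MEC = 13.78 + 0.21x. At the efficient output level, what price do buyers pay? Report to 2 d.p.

P = $117.42

Social marginal benefit = demand − MEC = 209.91 - 3.59x.
Set SMB = MC: 209.91 - 3.59x = 34.47 + 1.99x → x* = 31.4409.
Consumer price on the demand curve at x*: 223.69 − 3.38×31.4409 = 117.4198.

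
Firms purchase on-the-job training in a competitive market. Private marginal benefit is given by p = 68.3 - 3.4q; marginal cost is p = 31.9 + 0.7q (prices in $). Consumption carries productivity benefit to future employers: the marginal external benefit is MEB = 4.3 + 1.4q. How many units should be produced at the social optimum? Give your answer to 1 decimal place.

Social marginal benefit = demand + MEB = 72.6 - 2.0q.
Set SMB = MC: 72.6 - 2.0q = 31.9 + 0.7q → q* = 15.0741.

q* = 15.1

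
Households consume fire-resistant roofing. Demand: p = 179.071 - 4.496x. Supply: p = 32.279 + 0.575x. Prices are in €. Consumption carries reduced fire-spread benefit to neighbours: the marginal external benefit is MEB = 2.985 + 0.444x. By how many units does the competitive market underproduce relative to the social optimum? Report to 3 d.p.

Market equilibrium (private): 32.279 + 0.575x = 179.071 - 4.496x → x_m = 28.9473.
Social marginal benefit = demand + MEB = 182.056 - 4.052x.
Set SMB = MC: 182.056 - 4.052x = 32.279 + 0.575x → x* = 32.3702.
Gap = |28.9473 − 32.3702| = 3.4229.

3.423 units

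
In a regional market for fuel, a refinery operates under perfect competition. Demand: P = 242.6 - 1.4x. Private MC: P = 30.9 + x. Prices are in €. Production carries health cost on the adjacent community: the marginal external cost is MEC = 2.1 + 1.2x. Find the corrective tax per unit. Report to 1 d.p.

Social marginal cost = private MC + MEC = 33.0 + 2.2x.
Set SMC = demand: 33.0 + 2.2x = 242.6 - 1.4x → x* = 58.2222.
The Pigouvian tax equals MEC at x*: 2.1 + 1.2×58.2222 = 71.9666.

tax = €72.0 per unit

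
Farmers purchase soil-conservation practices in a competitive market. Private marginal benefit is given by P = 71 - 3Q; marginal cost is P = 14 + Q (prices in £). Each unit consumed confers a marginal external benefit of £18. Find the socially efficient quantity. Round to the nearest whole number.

Social marginal benefit = demand + MEB = 89 - 3Q.
Set SMB = MC: 89 - 3Q = 14 + Q → Q* = 18.7500.

Q* = 19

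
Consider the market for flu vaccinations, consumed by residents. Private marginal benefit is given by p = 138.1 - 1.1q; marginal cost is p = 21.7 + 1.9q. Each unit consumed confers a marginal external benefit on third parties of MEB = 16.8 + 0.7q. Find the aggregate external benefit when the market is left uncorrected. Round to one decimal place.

Market equilibrium (private): 21.7 + 1.9q = 138.1 - 1.1q → q_m = 38.8000.
Total external benefit = ∫₀^{q_m} (16.8 + 0.7q) dq = 16.8×38.8000 + ½×0.7×38.8000² = 1178.7440.

1178.7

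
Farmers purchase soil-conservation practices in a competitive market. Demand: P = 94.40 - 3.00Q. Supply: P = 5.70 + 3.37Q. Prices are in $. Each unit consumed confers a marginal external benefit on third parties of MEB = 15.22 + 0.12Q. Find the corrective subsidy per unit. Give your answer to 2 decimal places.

Social marginal benefit = demand + MEB = 109.62 - 2.88Q.
Set SMB = MC: 109.62 - 2.88Q = 5.70 + 3.37Q → Q* = 16.6272.
The Pigouvian subsidy equals MEB at Q*: 15.22 + 0.12×16.6272 = 17.2153.

subsidy = $17.22 per unit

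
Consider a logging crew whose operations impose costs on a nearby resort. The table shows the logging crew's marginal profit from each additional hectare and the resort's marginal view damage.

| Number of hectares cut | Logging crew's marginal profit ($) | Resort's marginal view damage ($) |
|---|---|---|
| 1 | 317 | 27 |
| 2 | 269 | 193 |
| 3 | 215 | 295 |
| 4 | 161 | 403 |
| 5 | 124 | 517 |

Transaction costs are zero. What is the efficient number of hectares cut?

Bargaining reaches the level where marginal profit last exceeds marginal view damage.
That holds through level 2 (269 ≥ 193) but not at 3 (215 < 295).

2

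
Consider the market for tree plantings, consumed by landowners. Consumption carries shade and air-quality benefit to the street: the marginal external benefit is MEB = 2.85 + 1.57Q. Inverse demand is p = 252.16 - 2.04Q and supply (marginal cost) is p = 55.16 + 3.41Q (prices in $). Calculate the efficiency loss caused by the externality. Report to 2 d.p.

Market equilibrium (private): 55.16 + 3.41Q = 252.16 - 2.04Q → Q_m = 36.1468.
Social marginal benefit = demand + MEB = 255.01 - 0.47Q.
Set SMB = MC: 255.01 - 0.47Q = 55.16 + 3.41Q → Q* = 51.5077.
Height of the DWL triangle at Q_m is SMB(Q_m) − MC(Q_m) = MEB(Q_m) = 59.6005.
DWL = ½ × 15.3609 × 59.6005 = 457.7587.

DWL = $457.76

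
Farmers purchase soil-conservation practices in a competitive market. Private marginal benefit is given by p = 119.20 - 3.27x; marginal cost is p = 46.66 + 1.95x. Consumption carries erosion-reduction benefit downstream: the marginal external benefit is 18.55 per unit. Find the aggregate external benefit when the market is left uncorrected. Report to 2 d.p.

257.78

Market equilibrium (private): 46.66 + 1.95x = 119.20 - 3.27x → x_m = 13.8966.
Total external benefit = MEB × x_m = 18.55 × 13.8966 = 257.7819.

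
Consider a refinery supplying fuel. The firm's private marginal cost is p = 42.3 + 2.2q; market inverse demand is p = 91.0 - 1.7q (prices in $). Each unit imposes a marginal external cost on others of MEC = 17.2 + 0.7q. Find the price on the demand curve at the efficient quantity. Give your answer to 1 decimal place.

Social marginal cost = private MC + MEC = 59.5 + 2.9q.
Set SMC = demand: 59.5 + 2.9q = 91.0 - 1.7q → q* = 6.8478.
Consumer price on the demand curve at q*: 91.0 − 1.7×6.8478 = 79.3587.

P = $79.4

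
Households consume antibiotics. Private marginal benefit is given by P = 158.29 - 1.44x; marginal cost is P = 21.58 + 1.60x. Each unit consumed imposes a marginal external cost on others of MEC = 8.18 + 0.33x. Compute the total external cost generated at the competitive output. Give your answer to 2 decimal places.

Market equilibrium (private): 21.58 + 1.60x = 158.29 - 1.44x → x_m = 44.9704.
Total external cost = ∫₀^{x_m} (8.18 + 0.33x) dx = 8.18×44.9704 + ½×0.33×44.9704² = 701.5435.

701.54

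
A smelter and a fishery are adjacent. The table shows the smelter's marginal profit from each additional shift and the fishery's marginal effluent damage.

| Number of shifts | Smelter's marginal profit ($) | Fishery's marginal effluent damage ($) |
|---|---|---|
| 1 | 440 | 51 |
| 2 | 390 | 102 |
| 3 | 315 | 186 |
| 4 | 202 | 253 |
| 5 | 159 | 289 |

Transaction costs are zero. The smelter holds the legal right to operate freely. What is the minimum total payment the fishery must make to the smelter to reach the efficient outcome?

$361

Left alone the smelter would choose level 5 (marginal profit stays positive).
Efficient level: k* = 3 (marginal profit ≥ marginal effluent damage through 3).
The fishery must at least cover the smelter's forgone profit from cutting 5→3: 202 + 159 = 361.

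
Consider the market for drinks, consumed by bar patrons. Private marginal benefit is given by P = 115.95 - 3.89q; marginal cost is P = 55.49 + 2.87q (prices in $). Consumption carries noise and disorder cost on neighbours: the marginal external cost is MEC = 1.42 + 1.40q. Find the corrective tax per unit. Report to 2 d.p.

tax = $11.55 per unit

Social marginal benefit = demand − MEC = 114.53 - 5.29q.
Set SMB = MC: 114.53 - 5.29q = 55.49 + 2.87q → q* = 7.2353.
The Pigouvian tax equals MEC at q*: 1.42 + 1.40×7.2353 = 11.5494.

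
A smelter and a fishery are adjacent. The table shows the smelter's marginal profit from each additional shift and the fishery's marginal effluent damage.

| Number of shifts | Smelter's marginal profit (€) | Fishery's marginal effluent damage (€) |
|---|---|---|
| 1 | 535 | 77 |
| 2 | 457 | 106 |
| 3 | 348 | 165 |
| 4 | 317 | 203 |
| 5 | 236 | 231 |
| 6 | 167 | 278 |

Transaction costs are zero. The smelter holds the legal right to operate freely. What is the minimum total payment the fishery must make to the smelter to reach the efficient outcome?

Left alone the smelter would choose level 6 (marginal profit stays positive).
Efficient level: k* = 5 (marginal profit ≥ marginal effluent damage through 5).
The fishery must at least cover the smelter's forgone profit from cutting 6→5: 167 = 167.

€167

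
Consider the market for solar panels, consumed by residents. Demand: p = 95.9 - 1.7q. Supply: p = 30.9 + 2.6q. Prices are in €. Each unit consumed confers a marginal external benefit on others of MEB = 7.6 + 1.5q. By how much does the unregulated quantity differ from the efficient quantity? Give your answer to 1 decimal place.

10.8 units

Market equilibrium (private): 30.9 + 2.6q = 95.9 - 1.7q → q_m = 15.1163.
Social marginal benefit = demand + MEB = 103.5 - 0.2q.
Set SMB = MC: 103.5 - 0.2q = 30.9 + 2.6q → q* = 25.9286.
Gap = |15.1163 − 25.9286| = 10.8123.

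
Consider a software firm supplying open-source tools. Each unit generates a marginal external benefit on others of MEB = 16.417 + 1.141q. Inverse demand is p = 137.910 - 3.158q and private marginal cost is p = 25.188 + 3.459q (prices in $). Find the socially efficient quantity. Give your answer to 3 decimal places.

q* = 23.583

Social marginal cost = private MC − MEB = 8.771 + 2.318q.
Set SMC = demand: 8.771 + 2.318q = 137.910 - 3.158q → q* = 23.5827.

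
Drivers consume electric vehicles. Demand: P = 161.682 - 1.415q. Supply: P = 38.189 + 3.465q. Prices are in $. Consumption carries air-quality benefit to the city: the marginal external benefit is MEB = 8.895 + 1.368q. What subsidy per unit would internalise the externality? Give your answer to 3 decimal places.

subsidy = $60.463 per unit

Social marginal benefit = demand + MEB = 170.577 - 0.047q.
Set SMB = MC: 170.577 - 0.047q = 38.189 + 3.465q → q* = 37.6959.
The Pigouvian subsidy equals MEB at q*: 8.895 + 1.368×37.6959 = 60.4630.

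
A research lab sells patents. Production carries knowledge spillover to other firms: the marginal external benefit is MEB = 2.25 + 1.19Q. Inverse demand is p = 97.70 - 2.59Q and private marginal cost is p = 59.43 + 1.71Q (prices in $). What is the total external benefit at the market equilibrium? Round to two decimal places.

Market equilibrium (private): 59.43 + 1.71Q = 97.70 - 2.59Q → Q_m = 8.9000.
Total external benefit = ∫₀^{Q_m} (2.25 + 1.19Q) dQ = 2.25×8.9000 + ½×1.19×8.9000² = 67.1550.

$67.15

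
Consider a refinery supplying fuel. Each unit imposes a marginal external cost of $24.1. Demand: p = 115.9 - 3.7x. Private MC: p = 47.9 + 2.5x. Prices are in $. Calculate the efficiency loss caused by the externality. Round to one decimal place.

DWL = $46.8

Market equilibrium (private): 47.9 + 2.5x = 115.9 - 3.7x → x_m = 10.9677.
Social marginal cost = private MC + MEC = 72.0 + 2.5x.
Set SMC = demand: 72.0 + 2.5x = 115.9 - 3.7x → x* = 7.0806.
Height of the DWL triangle at x_m is SMC(x_m) − demand(x_m) = MEC(x_m) = 24.1000.
DWL = ½ × 3.8871 × 24.1000 = 46.8396.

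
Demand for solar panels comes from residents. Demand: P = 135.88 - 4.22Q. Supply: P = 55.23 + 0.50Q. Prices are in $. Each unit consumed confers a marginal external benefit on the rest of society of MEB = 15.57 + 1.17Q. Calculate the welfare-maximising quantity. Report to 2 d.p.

Social marginal benefit = demand + MEB = 151.45 - 3.05Q.
Set SMB = MC: 151.45 - 3.05Q = 55.23 + 0.50Q → Q* = 27.1042.

Q* = 27.10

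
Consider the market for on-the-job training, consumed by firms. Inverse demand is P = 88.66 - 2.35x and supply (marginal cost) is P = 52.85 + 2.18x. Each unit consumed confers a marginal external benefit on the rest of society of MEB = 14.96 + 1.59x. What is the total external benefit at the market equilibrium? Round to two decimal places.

Market equilibrium (private): 52.85 + 2.18x = 88.66 - 2.35x → x_m = 7.9051.
Total external benefit = ∫₀^{x_m} (14.96 + 1.59x) dx = 14.96×7.9051 + ½×1.59×7.9051² = 167.9403.

167.94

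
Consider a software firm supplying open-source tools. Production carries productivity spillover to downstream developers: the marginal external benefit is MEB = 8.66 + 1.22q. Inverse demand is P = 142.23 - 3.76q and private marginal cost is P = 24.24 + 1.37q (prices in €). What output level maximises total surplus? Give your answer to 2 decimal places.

q* = 32.39

Social marginal cost = private MC − MEB = 15.58 + 0.15q.
Set SMC = demand: 15.58 + 0.15q = 142.23 - 3.76q → q* = 32.3913.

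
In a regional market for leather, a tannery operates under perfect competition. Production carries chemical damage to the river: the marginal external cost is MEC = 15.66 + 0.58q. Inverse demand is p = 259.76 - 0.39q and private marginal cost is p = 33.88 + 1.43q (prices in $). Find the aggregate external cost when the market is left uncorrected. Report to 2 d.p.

$6410.51

Market equilibrium (private): 33.88 + 1.43q = 259.76 - 0.39q → q_m = 124.1099.
Total external cost = ∫₀^{q_m} (15.66 + 0.58q) dq = 15.66×124.1099 + ½×0.58×124.1099² = 6410.5085.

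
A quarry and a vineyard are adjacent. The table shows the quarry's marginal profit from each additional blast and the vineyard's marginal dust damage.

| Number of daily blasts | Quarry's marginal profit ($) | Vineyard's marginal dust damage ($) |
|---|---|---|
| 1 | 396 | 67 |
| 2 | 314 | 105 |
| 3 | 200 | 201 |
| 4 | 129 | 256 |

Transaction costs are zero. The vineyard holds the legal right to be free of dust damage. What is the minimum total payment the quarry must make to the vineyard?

$172

Efficient level: marginal profit ≥ marginal dust damage through level 2, so k* = 2.
With the vineyard holding the right, the quarry must at least compensate total damage at k*: 67 + 105 = 172.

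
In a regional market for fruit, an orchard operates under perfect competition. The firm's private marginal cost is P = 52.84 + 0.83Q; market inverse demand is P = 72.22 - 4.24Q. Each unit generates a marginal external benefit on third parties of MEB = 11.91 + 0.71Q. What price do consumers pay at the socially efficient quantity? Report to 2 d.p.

Social marginal cost = private MC − MEB = 40.93 + 0.12Q.
Set SMC = demand: 40.93 + 0.12Q = 72.22 - 4.24Q → Q* = 7.1766.
Consumer price on the demand curve at Q*: 72.22 − 4.24×7.1766 = 41.7912.

P = 41.79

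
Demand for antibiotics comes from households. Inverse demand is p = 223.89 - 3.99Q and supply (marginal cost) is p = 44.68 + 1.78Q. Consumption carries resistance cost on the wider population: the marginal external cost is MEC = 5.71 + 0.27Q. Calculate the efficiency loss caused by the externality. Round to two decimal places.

Market equilibrium (private): 44.68 + 1.78Q = 223.89 - 3.99Q → Q_m = 31.0589.
Social marginal benefit = demand − MEC = 218.18 - 4.26Q.
Set SMB = MC: 218.18 - 4.26Q = 44.68 + 1.78Q → Q* = 28.7252.
Height of the DWL triangle at Q_m is MC(Q_m) − SMB(Q_m) = MEC(Q_m) = 14.0959.
DWL = ½ × 2.3337 × 14.0959 = 16.4478.

DWL = 16.45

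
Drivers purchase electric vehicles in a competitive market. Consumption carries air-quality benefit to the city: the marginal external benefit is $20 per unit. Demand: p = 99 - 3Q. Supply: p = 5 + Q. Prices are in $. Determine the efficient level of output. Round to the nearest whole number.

Q* = 29

Social marginal benefit = demand + MEB = 119 - 3Q.
Set SMB = MC: 119 - 3Q = 5 + Q → Q* = 28.5000.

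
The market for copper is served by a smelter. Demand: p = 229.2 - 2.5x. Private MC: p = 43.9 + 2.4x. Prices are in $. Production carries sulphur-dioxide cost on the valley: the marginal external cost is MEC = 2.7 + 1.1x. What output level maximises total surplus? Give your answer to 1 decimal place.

Social marginal cost = private MC + MEC = 46.6 + 3.5x.
Set SMC = demand: 46.6 + 3.5x = 229.2 - 2.5x → x* = 30.4333.

x* = 30.4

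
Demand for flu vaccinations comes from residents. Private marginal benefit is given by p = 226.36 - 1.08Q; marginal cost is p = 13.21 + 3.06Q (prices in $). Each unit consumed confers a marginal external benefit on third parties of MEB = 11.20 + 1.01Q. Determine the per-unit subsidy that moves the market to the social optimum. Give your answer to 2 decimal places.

subsidy = $83.59 per unit

Social marginal benefit = demand + MEB = 237.56 - 0.07Q.
Set SMB = MC: 237.56 - 0.07Q = 13.21 + 3.06Q → Q* = 71.6773.
The Pigouvian subsidy equals MEB at Q*: 11.20 + 1.01×71.6773 = 83.5941.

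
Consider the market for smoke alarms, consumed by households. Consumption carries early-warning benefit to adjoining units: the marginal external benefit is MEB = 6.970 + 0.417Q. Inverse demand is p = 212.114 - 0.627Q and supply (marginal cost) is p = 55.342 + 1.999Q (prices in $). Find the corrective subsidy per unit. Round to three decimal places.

subsidy = $37.880 per unit

Social marginal benefit = demand + MEB = 219.084 - 0.210Q.
Set SMB = MC: 219.084 - 0.210Q = 55.342 + 1.999Q → Q* = 74.1249.
The Pigouvian subsidy equals MEB at Q*: 6.970 + 0.417×74.1249 = 37.8801.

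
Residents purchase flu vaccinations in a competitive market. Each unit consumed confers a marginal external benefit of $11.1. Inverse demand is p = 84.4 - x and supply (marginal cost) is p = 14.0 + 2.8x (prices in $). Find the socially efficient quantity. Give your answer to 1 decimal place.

Social marginal benefit = demand + MEB = 95.5 - x.
Set SMB = MC: 95.5 - x = 14.0 + 2.8x → x* = 21.4474.

x* = 21.4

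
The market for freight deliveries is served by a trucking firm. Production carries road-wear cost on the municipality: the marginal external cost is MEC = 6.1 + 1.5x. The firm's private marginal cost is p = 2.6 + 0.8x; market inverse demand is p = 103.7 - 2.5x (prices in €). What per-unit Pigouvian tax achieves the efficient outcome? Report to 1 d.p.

Social marginal cost = private MC + MEC = 8.7 + 2.3x.
Set SMC = demand: 8.7 + 2.3x = 103.7 - 2.5x → x* = 19.7917.
The Pigouvian tax equals MEC at x*: 6.1 + 1.5×19.7917 = 35.7876.

tax = €35.8 per unit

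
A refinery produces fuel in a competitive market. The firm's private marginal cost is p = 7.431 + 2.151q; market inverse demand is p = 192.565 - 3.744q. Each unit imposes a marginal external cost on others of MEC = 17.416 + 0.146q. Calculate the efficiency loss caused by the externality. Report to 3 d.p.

DWL = 40.064

Market equilibrium (private): 7.431 + 2.151q = 192.565 - 3.744q → q_m = 31.4053.
Social marginal cost = private MC + MEC = 24.847 + 2.297q.
Set SMC = demand: 24.847 + 2.297q = 192.565 - 3.744q → q* = 27.7633.
Between q* and q_m the wedge SMC − demand runs linearly from 0 to MEC(q_m), so the loss is a triangle.
DWL = ½ × 3.6420 × 22.0012 = 40.0642.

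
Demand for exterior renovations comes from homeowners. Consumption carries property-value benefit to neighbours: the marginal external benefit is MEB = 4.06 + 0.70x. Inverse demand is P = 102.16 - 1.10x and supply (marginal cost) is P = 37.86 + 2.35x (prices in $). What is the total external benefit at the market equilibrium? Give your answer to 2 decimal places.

Market equilibrium (private): 37.86 + 2.35x = 102.16 - 1.10x → x_m = 18.6377.
Total external benefit = ∫₀^{x_m} (4.06 + 0.70x) dx = 4.06×18.6377 + ½×0.70×18.6377² = 197.2464.

$197.25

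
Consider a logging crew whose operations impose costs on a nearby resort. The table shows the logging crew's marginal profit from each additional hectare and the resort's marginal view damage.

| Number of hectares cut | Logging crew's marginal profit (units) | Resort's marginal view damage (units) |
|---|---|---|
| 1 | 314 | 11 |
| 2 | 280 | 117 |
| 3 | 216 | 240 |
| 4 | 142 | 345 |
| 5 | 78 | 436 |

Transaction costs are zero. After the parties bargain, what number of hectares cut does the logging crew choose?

Bargaining reaches the level where marginal profit last exceeds marginal view damage.
That holds through level 2 (280 ≥ 117) but not at 3 (216 < 240).

2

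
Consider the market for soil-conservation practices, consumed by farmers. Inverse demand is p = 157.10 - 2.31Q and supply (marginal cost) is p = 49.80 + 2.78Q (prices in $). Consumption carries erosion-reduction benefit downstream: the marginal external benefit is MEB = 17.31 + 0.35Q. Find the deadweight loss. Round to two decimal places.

Market equilibrium (private): 49.80 + 2.78Q = 157.10 - 2.31Q → Q_m = 21.0806.
Social marginal benefit = demand + MEB = 174.41 - 1.96Q.
Set SMB = MC: 174.41 - 1.96Q = 49.80 + 2.78Q → Q* = 26.2890.
Height of the DWL triangle at Q_m is SMB(Q_m) − MC(Q_m) = MEB(Q_m) = 24.6882.
DWL = ½ × 5.2084 × 24.6882 = 64.2930.

DWL = $64.29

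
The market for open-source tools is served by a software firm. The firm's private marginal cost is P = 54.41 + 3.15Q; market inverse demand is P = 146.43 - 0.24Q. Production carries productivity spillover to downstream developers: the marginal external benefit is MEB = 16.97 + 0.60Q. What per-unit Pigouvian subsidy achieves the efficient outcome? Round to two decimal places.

subsidy = 40.41 per unit

Social marginal cost = private MC − MEB = 37.44 + 2.55Q.
Set SMC = demand: 37.44 + 2.55Q = 146.43 - 0.24Q → Q* = 39.0645.
The Pigouvian subsidy equals MEB at Q*: 16.97 + 0.60×39.0645 = 40.4087.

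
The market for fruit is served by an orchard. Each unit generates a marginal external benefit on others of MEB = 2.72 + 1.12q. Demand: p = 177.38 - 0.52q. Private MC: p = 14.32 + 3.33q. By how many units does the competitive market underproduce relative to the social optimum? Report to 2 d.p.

Market equilibrium (private): 14.32 + 3.33q = 177.38 - 0.52q → q_m = 42.3532.
Social marginal cost = private MC − MEB = 11.60 + 2.21q.
Set SMC = demand: 11.60 + 2.21q = 177.38 - 0.52q → q* = 60.7253.
Gap = |42.3532 − 60.7253| = 18.3721.

18.37 units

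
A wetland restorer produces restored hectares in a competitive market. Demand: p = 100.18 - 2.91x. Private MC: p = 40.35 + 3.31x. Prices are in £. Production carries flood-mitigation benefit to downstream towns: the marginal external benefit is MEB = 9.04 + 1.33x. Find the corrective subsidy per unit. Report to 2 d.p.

subsidy = £27.77 per unit

Social marginal cost = private MC − MEB = 31.31 + 1.98x.
Set SMC = demand: 31.31 + 1.98x = 100.18 - 2.91x → x* = 14.0838.
The Pigouvian subsidy equals MEB at x*: 9.04 + 1.33×14.0838 = 27.7715.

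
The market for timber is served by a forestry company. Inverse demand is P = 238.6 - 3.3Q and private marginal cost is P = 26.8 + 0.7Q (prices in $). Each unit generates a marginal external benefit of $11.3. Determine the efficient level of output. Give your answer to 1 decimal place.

Q* = 55.8

Social marginal cost = private MC − MEB = 15.5 + 0.7Q.
Set SMC = demand: 15.5 + 0.7Q = 238.6 - 3.3Q → Q* = 55.7750.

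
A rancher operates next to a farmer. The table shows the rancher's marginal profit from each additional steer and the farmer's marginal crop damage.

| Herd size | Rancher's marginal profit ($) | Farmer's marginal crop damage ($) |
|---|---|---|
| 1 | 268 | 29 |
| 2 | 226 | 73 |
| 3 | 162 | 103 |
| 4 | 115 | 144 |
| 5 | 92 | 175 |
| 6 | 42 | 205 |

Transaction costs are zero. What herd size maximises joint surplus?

3

Bargaining reaches the level where marginal profit last exceeds marginal crop damage.
That holds through level 3 (162 ≥ 103) but not at 4 (115 < 144).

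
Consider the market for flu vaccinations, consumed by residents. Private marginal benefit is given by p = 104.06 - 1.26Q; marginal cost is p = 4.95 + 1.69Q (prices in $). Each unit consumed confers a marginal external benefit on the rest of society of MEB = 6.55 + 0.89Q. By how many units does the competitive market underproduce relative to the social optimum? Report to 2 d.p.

Market equilibrium (private): 4.95 + 1.69Q = 104.06 - 1.26Q → Q_m = 33.5966.
Social marginal benefit = demand + MEB = 110.61 - 0.37Q.
Set SMB = MC: 110.61 - 0.37Q = 4.95 + 1.69Q → Q* = 51.2913.
Gap = |33.5966 − 51.2913| = 17.6947.

17.69 units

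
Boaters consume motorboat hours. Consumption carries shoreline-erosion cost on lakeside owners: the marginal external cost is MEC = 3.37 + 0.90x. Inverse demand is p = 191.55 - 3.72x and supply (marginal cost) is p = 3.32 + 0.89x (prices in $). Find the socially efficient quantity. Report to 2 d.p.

x* = 33.55

Social marginal benefit = demand − MEC = 188.18 - 4.62x.
Set SMB = MC: 188.18 - 4.62x = 3.32 + 0.89x → x* = 33.5499.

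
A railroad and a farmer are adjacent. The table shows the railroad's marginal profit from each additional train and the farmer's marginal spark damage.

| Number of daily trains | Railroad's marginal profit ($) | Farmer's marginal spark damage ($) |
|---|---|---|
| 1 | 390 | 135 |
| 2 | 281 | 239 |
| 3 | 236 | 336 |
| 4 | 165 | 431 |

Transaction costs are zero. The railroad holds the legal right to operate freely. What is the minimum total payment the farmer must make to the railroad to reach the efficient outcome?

$401

Left alone the railroad would choose level 4 (marginal profit stays positive).
Efficient level: k* = 2 (marginal profit ≥ marginal spark damage through 2).
The farmer must at least cover the railroad's forgone profit from cutting 4→2: 236 + 165 = 401.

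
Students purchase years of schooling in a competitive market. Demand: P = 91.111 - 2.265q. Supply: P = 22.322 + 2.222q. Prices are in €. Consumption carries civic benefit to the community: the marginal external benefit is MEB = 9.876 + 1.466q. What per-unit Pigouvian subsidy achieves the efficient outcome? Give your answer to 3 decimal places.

subsidy = €48.050 per unit

Social marginal benefit = demand + MEB = 100.987 - 0.799q.
Set SMB = MC: 100.987 - 0.799q = 22.322 + 2.222q → q* = 26.0394.
The Pigouvian subsidy equals MEB at q*: 9.876 + 1.466×26.0394 = 48.0498.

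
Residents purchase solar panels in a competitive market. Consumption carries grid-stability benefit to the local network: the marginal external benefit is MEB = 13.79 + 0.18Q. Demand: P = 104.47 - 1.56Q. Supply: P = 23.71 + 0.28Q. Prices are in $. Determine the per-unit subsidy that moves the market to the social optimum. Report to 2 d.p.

Social marginal benefit = demand + MEB = 118.26 - 1.38Q.
Set SMB = MC: 118.26 - 1.38Q = 23.71 + 0.28Q → Q* = 56.9578.
The Pigouvian subsidy equals MEB at Q*: 13.79 + 0.18×56.9578 = 24.0424.

subsidy = $24.04 per unit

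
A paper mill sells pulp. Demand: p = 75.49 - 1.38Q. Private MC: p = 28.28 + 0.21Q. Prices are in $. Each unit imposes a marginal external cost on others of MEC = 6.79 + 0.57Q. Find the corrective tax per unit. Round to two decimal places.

Social marginal cost = private MC + MEC = 35.07 + 0.78Q.
Set SMC = demand: 35.07 + 0.78Q = 75.49 - 1.38Q → Q* = 18.7130.
The Pigouvian tax equals MEC at Q*: 6.79 + 0.57×18.7130 = 17.4564.

tax = $17.46 per unit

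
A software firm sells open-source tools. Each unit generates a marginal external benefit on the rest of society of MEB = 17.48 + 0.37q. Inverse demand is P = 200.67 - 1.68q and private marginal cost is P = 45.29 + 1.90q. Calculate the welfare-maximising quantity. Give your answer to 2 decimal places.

Social marginal cost = private MC − MEB = 27.81 + 1.53q.
Set SMC = demand: 27.81 + 1.53q = 200.67 - 1.68q → q* = 53.8505.

q* = 53.85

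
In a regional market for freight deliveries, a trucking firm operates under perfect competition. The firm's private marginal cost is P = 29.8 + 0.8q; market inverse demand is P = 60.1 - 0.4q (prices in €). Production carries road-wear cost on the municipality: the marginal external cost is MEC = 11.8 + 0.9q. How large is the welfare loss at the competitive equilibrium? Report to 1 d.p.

DWL = €283.8

Market equilibrium (private): 29.8 + 0.8q = 60.1 - 0.4q → q_m = 25.2500.
Social marginal cost = private MC + MEC = 41.6 + 1.7q.
Set SMC = demand: 41.6 + 1.7q = 60.1 - 0.4q → q* = 8.8095.
Between q* and q_m the wedge SMC − demand runs linearly from 0 to MEC(q_m), so the loss is a triangle.
DWL = ½ × 16.4405 × 34.5250 = 283.8041.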